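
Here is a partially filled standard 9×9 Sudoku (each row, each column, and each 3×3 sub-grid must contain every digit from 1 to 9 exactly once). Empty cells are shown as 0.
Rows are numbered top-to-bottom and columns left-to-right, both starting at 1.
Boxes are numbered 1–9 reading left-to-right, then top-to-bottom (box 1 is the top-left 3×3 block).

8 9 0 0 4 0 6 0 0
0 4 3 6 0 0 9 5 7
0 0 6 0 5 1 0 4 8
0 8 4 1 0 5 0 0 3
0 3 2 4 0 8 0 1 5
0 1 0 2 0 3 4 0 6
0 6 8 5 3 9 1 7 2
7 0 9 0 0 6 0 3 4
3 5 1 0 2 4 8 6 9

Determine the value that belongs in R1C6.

7

Cell R1C6 itself could take any of {2, 7} by direct elimination.
Consider where 7 can go in column 6.
R2C6 is out (row 2 already has a 7).
So the only cell in column 6 that can hold 7 is R1C6.
Therefore R1C6 = 7.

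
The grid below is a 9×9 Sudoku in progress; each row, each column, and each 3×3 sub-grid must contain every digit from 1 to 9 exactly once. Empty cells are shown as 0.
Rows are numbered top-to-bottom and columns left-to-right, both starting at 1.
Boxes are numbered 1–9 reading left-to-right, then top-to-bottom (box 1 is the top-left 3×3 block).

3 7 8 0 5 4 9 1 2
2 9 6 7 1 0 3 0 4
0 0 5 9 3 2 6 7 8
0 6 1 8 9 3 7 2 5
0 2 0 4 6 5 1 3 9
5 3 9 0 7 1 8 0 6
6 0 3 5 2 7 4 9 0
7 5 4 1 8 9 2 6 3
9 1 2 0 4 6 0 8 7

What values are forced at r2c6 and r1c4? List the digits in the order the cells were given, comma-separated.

8,6

For r2c6:
  Row 2 already contains {1, 2, 3, 4, 6, 7, 9}.
  Column 6 already contains {1, 2, 3, 4, 5, 6, 7, 9}.
  Its 3×3 block (box 2) already contains {1, 2, 3, 4, 5, 7, 9}.
  The only value from 1–9 not eliminated is 8, so r2c6 = 8.
For r1c4:
  Row 1 already contains {1, 2, 3, 4, 5, 7, 8, 9}.
  Column 4 already contains {1, 4, 5, 7, 8, 9}.
  Its 3×3 block (box 2) already contains {1, 2, 3, 4, 5, 7, 9}.
  The only value from 1–9 not eliminated is 6, so r1c4 = 6.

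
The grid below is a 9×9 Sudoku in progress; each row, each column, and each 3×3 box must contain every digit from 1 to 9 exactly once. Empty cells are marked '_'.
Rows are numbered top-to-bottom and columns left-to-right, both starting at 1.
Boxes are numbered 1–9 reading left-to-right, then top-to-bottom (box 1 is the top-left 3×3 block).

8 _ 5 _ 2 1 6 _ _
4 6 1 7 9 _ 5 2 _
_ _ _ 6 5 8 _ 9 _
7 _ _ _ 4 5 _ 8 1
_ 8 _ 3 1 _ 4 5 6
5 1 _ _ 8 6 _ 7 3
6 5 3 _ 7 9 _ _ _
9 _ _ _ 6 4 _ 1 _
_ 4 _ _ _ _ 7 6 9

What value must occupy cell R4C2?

Cell R4C2 itself could take any of {2, 3, 9} by direct elimination.
Consider where 3 can go in row 4.
R4C3 is out (column 3 already has a 3).
R4C4 is out (column 4 already has a 3).
R4C7 is out (box 6 already has a 3).
So the only cell in row 4 that can hold 3 is R4C2.
Therefore R4C2 = 3.

3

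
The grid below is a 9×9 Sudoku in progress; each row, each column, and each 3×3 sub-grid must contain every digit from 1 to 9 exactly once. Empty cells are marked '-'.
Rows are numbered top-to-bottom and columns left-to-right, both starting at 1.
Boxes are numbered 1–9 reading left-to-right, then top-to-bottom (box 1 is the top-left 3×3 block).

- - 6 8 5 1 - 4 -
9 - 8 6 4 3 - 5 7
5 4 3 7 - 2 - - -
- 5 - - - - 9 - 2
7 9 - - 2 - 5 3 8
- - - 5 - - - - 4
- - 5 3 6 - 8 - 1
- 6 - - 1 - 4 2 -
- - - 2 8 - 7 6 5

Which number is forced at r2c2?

Cell r2c2 itself could take any of {1, 2} by direct elimination.
Consider where 1 can go in box 1.
r1c1 is out (row 1 already has a 1).
r1c2 is out (row 1 already has a 1).
So the only cell in box 1 that can hold 1 is r2c2.
Therefore r2c2 = 1.

1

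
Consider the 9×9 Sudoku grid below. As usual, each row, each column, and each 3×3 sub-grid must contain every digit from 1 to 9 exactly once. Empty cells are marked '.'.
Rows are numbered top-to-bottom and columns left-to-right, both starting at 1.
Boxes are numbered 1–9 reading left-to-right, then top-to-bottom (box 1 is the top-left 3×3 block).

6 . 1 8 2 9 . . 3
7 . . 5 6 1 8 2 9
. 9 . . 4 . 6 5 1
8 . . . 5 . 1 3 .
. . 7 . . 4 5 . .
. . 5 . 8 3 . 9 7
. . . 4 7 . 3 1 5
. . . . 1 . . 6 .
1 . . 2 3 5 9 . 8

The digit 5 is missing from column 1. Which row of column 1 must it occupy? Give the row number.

Consider where 5 can go in column 1.
R3C1 is out (row 3 already has a 5).
R5C1 is out (row 5 already has a 5).
R6C1 is out (row 6 already has a 5).
R7C1 is out (row 7 already has a 5).
So the only cell in column 1 that can hold 5 is R8C1.
That is row 8.

8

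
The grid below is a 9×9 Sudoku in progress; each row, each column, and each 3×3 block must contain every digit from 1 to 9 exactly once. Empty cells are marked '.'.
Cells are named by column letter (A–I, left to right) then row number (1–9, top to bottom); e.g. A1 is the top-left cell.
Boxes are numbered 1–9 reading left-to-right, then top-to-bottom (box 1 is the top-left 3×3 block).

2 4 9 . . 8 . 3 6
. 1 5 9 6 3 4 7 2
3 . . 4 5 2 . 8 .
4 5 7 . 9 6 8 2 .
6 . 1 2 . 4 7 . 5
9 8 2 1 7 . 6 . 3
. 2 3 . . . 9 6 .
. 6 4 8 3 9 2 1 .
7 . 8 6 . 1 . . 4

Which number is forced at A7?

Cell A7 itself could take any of {1, 5} by direct elimination.
Consider where 1 can go in column A.
A2 is out (row 2 already has a 1).
A8 is out (row 8 already has a 1).
So the only cell in column A that can hold 1 is A7.
Therefore A7 = 1.

1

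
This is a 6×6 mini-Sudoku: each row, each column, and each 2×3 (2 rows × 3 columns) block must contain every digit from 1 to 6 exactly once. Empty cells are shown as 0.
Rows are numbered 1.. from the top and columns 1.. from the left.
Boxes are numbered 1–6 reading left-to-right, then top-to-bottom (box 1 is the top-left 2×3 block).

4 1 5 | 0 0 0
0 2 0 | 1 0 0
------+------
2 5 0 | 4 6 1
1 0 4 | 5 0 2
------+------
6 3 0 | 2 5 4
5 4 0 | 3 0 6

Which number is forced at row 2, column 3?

6

Cell row 2, column 3 itself could take any of {3, 6} by direct elimination.
Consider where 6 can go in column 3.
row 3, column 3 is out (row 3 already has a 6).
row 5, column 3 is out (row 5 already has a 6).
row 6, column 3 is out (row 6 already has a 6).
So the only cell in column 3 that can hold 6 is row 2, column 3.
Therefore row 2, column 3 = 6.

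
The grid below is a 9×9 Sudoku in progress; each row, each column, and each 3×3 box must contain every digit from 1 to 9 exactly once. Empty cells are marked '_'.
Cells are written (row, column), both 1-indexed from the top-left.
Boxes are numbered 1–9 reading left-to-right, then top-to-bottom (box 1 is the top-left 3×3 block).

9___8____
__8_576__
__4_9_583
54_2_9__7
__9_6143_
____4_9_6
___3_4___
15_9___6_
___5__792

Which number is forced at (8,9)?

4

Cell (8,9) itself could take any of {4, 8} by direct elimination.
Consider where 4 can go in box 9.
(7,7) is out (row 7 already has a 4).
(7,8) is out (row 7 already has a 4).
(7,9) is out (row 7 already has a 4).
(8,7) is out (column 7 already has a 4).
So the only cell in box 9 that can hold 4 is (8,9).
Therefore (8,9) = 4.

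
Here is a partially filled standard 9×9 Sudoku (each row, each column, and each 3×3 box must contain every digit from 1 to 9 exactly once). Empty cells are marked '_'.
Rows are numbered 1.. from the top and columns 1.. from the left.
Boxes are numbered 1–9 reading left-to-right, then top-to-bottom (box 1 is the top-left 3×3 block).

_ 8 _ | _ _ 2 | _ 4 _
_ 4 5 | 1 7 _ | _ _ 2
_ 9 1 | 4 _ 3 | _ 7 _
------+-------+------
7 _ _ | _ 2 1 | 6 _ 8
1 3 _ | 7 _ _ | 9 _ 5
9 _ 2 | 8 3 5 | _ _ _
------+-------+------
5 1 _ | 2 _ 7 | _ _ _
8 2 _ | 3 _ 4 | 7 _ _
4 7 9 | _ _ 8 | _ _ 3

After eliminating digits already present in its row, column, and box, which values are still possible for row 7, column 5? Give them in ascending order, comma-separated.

6,9

Row 7 already contains {1, 2, 5, 7}.
Column 5 already contains {2, 3, 7}.
Its 3×3 block (box 8) already contains {2, 3, 4, 7, 8}.
Removing those from 1–9 leaves {6, 9} as the candidates for row 7, column 5.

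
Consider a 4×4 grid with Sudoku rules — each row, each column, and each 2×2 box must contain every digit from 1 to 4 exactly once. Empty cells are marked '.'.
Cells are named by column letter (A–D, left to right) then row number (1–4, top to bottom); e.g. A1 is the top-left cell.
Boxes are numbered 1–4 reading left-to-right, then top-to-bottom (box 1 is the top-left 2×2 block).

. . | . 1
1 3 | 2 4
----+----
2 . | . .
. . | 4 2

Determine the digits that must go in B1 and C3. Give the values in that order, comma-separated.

For B1:
  Consider where 2 can go in box 1.
  A1 is out (column A already has a 2).
  So the only cell in box 1 that can hold 2 is B1.
  So B1 = 2.
For C3:
  Consider where 1 can go in box 4.
  D3 is out (column D already has a 1).
  So the only cell in box 4 that can hold 1 is C3.
  So C3 = 1.

2,1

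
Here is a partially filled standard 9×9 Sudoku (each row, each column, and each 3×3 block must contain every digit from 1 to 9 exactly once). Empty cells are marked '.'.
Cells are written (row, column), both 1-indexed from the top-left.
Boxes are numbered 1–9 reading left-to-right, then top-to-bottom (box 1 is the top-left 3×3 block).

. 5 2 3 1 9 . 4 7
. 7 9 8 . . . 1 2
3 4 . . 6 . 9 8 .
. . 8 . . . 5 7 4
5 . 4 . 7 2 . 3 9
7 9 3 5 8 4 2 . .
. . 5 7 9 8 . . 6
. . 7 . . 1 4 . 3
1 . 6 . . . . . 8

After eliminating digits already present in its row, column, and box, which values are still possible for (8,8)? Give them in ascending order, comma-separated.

Row 8 already contains {1, 3, 4, 7}.
Column 8 already contains {1, 3, 4, 7, 8}.
Its 3×3 block (box 9) already contains {3, 4, 6, 8}.
Removing those from 1–9 leaves {2, 5, 9} as the candidates for (8,8).

2,5,9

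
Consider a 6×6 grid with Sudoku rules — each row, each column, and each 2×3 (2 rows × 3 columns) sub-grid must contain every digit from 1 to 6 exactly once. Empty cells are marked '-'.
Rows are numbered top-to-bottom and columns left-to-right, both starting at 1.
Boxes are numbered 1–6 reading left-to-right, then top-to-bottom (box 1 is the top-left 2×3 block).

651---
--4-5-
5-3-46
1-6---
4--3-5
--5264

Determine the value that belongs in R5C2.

6

Cell R5C2 itself could take any of {1, 2, 6} by direct elimination.
Consider where 6 can go in box 5.
R5C3 is out (column 3 already has a 6).
R6C1 is out (row 6 already has a 6).
R6C2 is out (row 6 already has a 6).
So the only cell in box 5 that can hold 6 is R5C2.
Therefore R5C2 = 6.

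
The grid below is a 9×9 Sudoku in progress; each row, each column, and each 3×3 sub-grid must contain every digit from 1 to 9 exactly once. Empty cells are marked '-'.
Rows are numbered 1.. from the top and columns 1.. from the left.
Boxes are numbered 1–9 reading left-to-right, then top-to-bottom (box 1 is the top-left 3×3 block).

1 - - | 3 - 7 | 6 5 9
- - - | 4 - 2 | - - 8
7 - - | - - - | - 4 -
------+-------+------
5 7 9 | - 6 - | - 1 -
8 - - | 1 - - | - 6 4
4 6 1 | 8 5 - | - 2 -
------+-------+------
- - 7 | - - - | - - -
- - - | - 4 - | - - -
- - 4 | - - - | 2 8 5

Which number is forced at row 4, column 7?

8

Cell row 4, column 7 itself could take any of {3, 8} by direct elimination.
Consider where 8 can go in box 6.
row 4, column 9 is out (column 9 already has a 8).
row 5, column 7 is out (row 5 already has a 8).
row 6, column 7 is out (row 6 already has a 8).
row 6, column 9 is out (row 6 already has a 8).
So the only cell in box 6 that can hold 8 is row 4, column 7.
Therefore row 4, column 7 = 8.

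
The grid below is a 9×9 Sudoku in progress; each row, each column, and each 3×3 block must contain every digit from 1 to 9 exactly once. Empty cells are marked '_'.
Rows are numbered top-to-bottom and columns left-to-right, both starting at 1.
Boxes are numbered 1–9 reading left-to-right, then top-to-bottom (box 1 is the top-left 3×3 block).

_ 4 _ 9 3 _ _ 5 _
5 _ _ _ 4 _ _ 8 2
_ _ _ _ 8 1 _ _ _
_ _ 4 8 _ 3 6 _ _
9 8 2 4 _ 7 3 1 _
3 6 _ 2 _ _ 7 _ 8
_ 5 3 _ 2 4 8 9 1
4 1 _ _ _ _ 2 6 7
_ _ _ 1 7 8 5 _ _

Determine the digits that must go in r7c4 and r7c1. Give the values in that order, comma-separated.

6,7

For r7c4:
  Row 7 already contains {1, 2, 3, 4, 5, 8, 9}.
  Column 4 already contains {1, 2, 4, 8, 9}.
  Its 3×3 block (box 8) already contains {1, 2, 4, 7, 8}.
  The only value from 1–9 not eliminated is 6, so r7c4 = 6.
For r7c1:
  Consider where 7 can go in box 7.
  r8c3 is out (row 8 already has a 7).
  r9c1 is out (row 9 already has a 7).
  r9c2 is out (row 9 already has a 7).
  r9c3 is out (row 9 already has a 7).
  So the only cell in box 7 that can hold 7 is r7c1.
  So r7c1 = 7.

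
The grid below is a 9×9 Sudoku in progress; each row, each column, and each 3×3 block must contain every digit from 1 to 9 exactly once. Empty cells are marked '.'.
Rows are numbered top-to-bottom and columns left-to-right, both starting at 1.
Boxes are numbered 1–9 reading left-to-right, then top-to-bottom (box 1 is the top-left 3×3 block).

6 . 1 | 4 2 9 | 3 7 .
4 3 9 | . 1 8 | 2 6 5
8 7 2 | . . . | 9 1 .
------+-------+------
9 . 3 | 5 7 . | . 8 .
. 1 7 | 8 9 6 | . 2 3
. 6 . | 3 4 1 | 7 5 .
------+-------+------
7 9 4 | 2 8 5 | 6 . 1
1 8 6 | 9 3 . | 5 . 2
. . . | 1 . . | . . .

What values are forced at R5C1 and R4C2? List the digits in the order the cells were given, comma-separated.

5,4

For R5C1:
  Row 5 already contains {1, 2, 3, 6, 7, 8, 9}.
  Column 1 already contains {1, 4, 6, 7, 8, 9}.
  Its 3×3 block (box 4) already contains {1, 3, 6, 7, 9}.
  The only value from 1–9 not eliminated is 5, so R5C1 = 5.
For R4C2:
  Consider where 4 can go in box 4.
  R5C1 is out (column 1 already has a 4).
  R6C1 is out (row 6 already has a 4).
  R6C3 is out (row 6 already has a 4).
  So the only cell in box 4 that can hold 4 is R4C2.
  So R4C2 = 4.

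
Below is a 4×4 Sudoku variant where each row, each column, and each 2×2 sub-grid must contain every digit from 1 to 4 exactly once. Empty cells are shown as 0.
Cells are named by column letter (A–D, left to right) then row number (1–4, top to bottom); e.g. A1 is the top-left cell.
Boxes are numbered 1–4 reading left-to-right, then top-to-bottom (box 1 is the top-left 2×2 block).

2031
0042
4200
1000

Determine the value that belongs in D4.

4

Cell D4 itself could take any of {3, 4} by direct elimination.
Consider where 4 can go in column D.
D3 is out (row 3 already has a 4).
So the only cell in column D that can hold 4 is D4.
Therefore D4 = 4.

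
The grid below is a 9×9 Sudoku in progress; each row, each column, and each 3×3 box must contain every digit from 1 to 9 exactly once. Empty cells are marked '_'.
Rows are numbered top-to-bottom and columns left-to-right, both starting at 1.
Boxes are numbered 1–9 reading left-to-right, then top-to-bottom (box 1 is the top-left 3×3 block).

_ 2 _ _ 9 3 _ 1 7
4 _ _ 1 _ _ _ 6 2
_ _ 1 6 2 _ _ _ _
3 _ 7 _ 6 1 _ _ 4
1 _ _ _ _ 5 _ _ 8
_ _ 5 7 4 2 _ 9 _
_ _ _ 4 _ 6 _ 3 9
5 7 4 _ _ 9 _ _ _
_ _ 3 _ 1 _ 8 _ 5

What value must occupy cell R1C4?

Cell R1C4 itself could take any of {5, 8} by direct elimination.
Consider where 5 can go in column 4.
R4C4 is out (box 5 already has a 5).
R5C4 is out (row 5 already has a 5).
R8C4 is out (row 8 already has a 5).
R9C4 is out (row 9 already has a 5).
So the only cell in column 4 that can hold 5 is R1C4.
Therefore R1C4 = 5.

5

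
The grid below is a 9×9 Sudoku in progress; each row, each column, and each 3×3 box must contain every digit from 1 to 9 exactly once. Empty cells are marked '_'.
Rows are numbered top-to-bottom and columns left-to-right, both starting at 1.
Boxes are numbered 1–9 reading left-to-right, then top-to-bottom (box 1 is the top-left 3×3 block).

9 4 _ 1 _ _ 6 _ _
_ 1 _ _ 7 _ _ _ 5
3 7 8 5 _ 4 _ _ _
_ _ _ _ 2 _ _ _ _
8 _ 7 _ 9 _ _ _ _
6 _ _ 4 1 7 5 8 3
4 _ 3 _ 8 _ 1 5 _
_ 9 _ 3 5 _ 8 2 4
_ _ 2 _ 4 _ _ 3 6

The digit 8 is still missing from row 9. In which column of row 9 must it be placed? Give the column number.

2

Consider where 8 can go in row 9.
R9C1 is out (column 1 already has a 8).
R9C4 is out (box 8 already has a 8).
R9C6 is out (box 8 already has a 8).
R9C7 is out (column 7 already has a 8).
So the only cell in row 9 that can hold 8 is R9C2.
That is column 2.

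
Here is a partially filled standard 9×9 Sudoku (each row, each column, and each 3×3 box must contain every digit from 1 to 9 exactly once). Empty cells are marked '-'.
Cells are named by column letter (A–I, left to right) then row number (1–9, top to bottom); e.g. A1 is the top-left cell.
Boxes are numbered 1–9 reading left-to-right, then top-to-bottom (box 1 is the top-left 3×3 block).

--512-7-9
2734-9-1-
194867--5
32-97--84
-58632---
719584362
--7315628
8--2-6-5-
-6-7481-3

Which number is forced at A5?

4

Row 5 already contains {2, 3, 5, 6, 8}.
Column A already contains {1, 2, 3, 7, 8}.
Its 3×3 block (box 4) already contains {1, 2, 3, 5, 7, 8, 9}.
The only value from 1–9 not eliminated is 4, so A5 = 4.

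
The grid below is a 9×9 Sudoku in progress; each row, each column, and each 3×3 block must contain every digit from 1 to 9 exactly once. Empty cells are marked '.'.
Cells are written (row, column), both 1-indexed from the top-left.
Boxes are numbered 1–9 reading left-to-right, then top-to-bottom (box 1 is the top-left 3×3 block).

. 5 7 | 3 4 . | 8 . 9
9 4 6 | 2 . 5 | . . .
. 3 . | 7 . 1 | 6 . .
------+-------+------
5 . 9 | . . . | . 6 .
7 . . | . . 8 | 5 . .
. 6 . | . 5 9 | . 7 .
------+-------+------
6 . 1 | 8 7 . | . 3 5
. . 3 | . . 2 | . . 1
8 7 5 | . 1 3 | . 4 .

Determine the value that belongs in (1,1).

1

Cell (1,1) itself could take any of {1, 2} by direct elimination.
Consider where 1 can go in box 1.
(3,1) is out (row 3 already has a 1).
(3,3) is out (row 3 already has a 1).
So the only cell in box 1 that can hold 1 is (1,1).
Therefore (1,1) = 1.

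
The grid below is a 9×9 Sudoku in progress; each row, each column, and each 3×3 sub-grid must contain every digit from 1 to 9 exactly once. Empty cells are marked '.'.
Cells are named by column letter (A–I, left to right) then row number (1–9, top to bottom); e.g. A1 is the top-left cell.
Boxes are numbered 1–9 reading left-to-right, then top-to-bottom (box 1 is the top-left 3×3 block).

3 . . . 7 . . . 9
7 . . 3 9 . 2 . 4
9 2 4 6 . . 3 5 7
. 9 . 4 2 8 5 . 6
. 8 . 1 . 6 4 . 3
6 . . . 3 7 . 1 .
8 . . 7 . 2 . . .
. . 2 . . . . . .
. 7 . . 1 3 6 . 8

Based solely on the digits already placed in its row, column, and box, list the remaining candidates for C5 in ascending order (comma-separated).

Row 5 already contains {1, 3, 4, 6, 8}.
Column C already contains {2, 4}.
Its 3×3 block (box 4) already contains {6, 8, 9}.
Removing those from 1–9 leaves {5, 7} as the candidates for C5.

5,7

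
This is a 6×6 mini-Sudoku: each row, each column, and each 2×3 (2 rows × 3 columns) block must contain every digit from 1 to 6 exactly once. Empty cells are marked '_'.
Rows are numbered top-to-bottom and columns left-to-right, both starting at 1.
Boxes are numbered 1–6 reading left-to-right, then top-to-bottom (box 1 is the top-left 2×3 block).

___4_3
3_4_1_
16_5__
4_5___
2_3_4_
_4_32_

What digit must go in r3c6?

4

Cell r3c6 itself could take any of {2, 4} by direct elimination.
Consider where 4 can go in column 6.
r2c6 is out (row 2 already has a 4).
r4c6 is out (row 4 already has a 4).
r5c6 is out (row 5 already has a 4).
r6c6 is out (row 6 already has a 4).
So the only cell in column 6 that can hold 4 is r3c6.
Therefore r3c6 = 4.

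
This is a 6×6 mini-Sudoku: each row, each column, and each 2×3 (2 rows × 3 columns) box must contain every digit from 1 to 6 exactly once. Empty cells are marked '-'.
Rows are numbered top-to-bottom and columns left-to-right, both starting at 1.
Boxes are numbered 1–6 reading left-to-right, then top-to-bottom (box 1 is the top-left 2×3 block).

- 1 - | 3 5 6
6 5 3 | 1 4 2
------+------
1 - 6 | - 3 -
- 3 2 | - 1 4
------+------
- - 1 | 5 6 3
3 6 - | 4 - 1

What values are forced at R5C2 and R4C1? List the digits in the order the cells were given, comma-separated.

For R5C2:
  Consider where 2 can go in column 2.
  R3C2 is out (box 3 already has a 2).
  So the only cell in column 2 that can hold 2 is R5C2.
  So R5C2 = 2.
For R4C1:
  Row 4 already contains {1, 2, 3, 4}.
  Column 1 already contains {1, 3, 6}.
  Its 2×3 block (box 3) already contains {1, 2, 3, 6}.
  The only value from 1–6 not eliminated is 5, so R4C1 = 5.

2,5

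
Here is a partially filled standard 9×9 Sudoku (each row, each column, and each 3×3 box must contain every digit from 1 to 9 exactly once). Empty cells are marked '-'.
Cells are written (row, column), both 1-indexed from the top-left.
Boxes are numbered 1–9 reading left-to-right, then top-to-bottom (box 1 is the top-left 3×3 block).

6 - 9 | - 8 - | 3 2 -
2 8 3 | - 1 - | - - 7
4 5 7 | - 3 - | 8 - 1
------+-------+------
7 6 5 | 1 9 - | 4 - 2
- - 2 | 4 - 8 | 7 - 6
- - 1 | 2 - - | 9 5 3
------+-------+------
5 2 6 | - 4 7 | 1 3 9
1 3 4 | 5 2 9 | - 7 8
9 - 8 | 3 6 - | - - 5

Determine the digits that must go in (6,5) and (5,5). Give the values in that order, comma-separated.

For (6,5):
  Row 6 already contains {1, 2, 3, 5, 9}.
  Column 5 already contains {1, 2, 3, 4, 6, 8, 9}.
  Its 3×3 block (box 5) already contains {1, 2, 4, 8, 9}.
  The only value from 1–9 not eliminated is 7, so (6,5) = 7.
For (5,5):
  Row 5 already contains {2, 4, 6, 7, 8}.
  Column 5 already contains {1, 2, 3, 4, 6, 8, 9}.
  Its 3×3 block (box 5) already contains {1, 2, 4, 8, 9}.
  The only value from 1–9 not eliminated is 5, so (5,5) = 5.

7,5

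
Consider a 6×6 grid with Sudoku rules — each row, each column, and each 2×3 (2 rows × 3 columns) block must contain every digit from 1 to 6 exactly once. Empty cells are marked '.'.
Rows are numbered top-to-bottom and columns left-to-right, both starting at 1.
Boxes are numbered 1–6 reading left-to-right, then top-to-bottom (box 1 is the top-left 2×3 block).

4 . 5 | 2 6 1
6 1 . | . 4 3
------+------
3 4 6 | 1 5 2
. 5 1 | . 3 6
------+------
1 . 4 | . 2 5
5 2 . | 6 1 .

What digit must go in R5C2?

Cell R5C2 itself could take any of {3, 6} by direct elimination.
Consider where 6 can go in row 5.
R5C4 is out (column 4 already has a 6).
So the only cell in row 5 that can hold 6 is R5C2.
Therefore R5C2 = 6.

6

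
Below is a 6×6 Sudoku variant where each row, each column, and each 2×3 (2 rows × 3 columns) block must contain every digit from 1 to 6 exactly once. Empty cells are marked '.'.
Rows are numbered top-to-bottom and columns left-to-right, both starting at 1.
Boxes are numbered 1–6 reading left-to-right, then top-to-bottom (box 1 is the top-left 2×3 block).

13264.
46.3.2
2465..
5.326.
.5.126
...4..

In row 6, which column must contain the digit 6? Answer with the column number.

Consider where 6 can go in row 6.
R6C2 is out (column 2 already has a 6).
R6C3 is out (column 3 already has a 6).
R6C5 is out (column 5 already has a 6).
R6C6 is out (column 6 already has a 6).
So the only cell in row 6 that can hold 6 is R6C1.
That is column 1.

1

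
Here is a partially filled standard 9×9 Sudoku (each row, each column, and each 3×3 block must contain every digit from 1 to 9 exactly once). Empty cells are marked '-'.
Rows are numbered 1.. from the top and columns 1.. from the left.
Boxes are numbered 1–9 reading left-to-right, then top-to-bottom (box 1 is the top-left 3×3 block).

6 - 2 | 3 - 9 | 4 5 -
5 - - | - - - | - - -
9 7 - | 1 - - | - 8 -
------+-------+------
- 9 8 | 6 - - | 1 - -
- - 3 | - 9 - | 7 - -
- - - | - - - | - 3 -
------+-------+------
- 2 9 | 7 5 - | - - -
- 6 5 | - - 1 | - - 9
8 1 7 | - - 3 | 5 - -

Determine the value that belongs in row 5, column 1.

1

Cell row 5, column 1 itself could take any of {1, 2, 4} by direct elimination.
Consider where 1 can go in row 5.
row 5, column 2 is out (column 2 already has a 1).
row 5, column 4 is out (column 4 already has a 1).
row 5, column 6 is out (column 6 already has a 1).
row 5, column 8 is out (box 6 already has a 1).
row 5, column 9 is out (box 6 already has a 1).
So the only cell in row 5 that can hold 1 is row 5, column 1.
Therefore row 5, column 1 = 1.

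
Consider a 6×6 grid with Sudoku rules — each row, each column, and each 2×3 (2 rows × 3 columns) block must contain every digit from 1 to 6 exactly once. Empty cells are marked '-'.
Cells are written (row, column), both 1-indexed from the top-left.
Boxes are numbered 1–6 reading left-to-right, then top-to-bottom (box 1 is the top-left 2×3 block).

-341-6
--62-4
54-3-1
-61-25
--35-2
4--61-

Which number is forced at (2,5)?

Cell (2,5) itself could take any of {3, 5} by direct elimination.
Consider where 3 can go in column 5.
(1,5) is out (row 1 already has a 3).
(3,5) is out (row 3 already has a 3).
(5,5) is out (row 5 already has a 3).
So the only cell in column 5 that can hold 3 is (2,5).
Therefore (2,5) = 3.

3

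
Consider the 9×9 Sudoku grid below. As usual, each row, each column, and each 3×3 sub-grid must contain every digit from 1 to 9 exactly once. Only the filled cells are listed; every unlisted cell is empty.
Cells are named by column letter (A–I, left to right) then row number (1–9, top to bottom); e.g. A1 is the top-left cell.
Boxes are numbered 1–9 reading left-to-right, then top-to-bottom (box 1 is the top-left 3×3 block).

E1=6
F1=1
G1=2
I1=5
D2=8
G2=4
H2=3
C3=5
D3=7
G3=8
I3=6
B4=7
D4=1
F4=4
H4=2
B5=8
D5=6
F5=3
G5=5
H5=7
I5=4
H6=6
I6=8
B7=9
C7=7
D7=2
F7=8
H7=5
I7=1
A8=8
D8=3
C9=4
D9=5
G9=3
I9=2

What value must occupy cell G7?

6

Row 7 already contains {1, 2, 5, 7, 8, 9}.
Column G already contains {2, 3, 4, 5, 8}.
Its 3×3 block (box 9) already contains {1, 2, 3, 5}.
The only value from 1–9 not eliminated is 6, so G7 = 6.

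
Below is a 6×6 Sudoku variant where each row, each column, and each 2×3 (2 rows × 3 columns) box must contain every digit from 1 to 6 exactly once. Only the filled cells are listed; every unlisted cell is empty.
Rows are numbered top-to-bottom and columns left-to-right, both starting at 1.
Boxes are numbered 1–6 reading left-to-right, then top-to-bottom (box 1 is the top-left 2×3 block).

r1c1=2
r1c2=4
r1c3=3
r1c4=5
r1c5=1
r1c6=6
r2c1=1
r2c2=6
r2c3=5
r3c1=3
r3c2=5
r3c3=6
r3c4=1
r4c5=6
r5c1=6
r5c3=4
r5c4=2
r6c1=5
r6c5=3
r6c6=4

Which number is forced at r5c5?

Row 5 already contains {2, 4, 6}.
Column 5 already contains {1, 3, 6}.
Its 2×3 block (box 6) already contains {2, 3, 4}.
The only value from 1–6 not eliminated is 5, so r5c5 = 5.

5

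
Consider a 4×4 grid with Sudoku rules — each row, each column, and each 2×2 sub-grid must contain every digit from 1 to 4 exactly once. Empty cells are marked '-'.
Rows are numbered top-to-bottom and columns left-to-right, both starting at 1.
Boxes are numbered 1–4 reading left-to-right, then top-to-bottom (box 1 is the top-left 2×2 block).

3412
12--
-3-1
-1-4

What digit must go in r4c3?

3

Cell r4c3 itself could take any of {2, 3} by direct elimination.
Consider where 3 can go in row 4.
r4c1 is out (column 1 already has a 3).
So the only cell in row 4 that can hold 3 is r4c3.
Therefore r4c3 = 3.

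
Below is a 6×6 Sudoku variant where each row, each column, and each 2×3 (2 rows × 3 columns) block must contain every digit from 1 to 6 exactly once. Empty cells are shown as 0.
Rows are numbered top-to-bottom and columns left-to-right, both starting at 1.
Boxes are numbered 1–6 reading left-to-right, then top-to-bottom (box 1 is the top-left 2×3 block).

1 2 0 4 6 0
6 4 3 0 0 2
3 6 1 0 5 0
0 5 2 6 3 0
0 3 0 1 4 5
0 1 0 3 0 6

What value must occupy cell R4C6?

Cell R4C6 itself could take any of {1, 4} by direct elimination.
Consider where 1 can go in row 4.
R4C1 is out (column 1 already has a 1).
So the only cell in row 4 that can hold 1 is R4C6.
Therefore R4C6 = 1.

1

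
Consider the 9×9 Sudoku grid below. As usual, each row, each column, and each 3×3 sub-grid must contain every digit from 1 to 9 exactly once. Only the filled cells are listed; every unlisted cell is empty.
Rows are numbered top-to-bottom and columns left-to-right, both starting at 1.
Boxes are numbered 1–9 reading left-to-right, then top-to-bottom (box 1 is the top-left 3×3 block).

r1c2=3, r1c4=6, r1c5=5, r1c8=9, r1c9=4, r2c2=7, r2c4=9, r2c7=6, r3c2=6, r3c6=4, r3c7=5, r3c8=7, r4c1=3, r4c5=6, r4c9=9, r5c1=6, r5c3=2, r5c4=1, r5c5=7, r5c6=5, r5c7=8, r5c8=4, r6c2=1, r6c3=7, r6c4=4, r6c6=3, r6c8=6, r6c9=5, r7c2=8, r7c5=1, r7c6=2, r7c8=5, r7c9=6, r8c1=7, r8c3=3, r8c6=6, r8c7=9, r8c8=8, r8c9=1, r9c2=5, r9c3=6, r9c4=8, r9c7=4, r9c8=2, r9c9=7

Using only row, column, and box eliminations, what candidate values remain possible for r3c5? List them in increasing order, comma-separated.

Row 3 already contains {4, 5, 6, 7}.
Column 5 already contains {1, 5, 6, 7}.
Its 3×3 block (box 2) already contains {4, 5, 6, 9}.
Removing those from 1–9 leaves {2, 3, 8} as the candidates for r3c5.

2,3,8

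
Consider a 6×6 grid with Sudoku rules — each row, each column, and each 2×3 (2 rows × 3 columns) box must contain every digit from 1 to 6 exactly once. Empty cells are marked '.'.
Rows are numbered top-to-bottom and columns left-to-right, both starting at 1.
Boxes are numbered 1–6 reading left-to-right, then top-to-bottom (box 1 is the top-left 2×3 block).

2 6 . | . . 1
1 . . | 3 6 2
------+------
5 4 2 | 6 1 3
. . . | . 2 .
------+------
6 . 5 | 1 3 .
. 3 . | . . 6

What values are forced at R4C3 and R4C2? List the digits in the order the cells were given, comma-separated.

6,1

For R4C3:
  Consider where 6 can go in row 4.
  R4C1 is out (column 1 already has a 6).
  R4C2 is out (column 2 already has a 6).
  R4C4 is out (column 4 already has a 6).
  R4C6 is out (column 6 already has a 6).
  So the only cell in row 4 that can hold 6 is R4C3.
  So R4C3 = 6.
For R4C2:
  Row 4 already contains {2}.
  Column 2 already contains {3, 4, 6}.
  Its 2×3 block (box 3) already contains {2, 4, 5}.
  The only value from 1–6 not eliminated is 1, so R4C2 = 1.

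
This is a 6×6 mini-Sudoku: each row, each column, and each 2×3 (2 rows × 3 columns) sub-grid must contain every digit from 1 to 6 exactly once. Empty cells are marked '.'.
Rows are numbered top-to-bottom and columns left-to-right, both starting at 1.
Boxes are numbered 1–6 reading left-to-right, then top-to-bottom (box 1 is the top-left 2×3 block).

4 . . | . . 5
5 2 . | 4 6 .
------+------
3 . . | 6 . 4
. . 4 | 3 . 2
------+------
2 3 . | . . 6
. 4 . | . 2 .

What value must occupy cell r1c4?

Cell r1c4 itself could take any of {1, 2} by direct elimination.
Consider where 2 can go in column 4.
r5c4 is out (row 5 already has a 2).
r6c4 is out (row 6 already has a 2).
So the only cell in column 4 that can hold 2 is r1c4.
Therefore r1c4 = 2.

2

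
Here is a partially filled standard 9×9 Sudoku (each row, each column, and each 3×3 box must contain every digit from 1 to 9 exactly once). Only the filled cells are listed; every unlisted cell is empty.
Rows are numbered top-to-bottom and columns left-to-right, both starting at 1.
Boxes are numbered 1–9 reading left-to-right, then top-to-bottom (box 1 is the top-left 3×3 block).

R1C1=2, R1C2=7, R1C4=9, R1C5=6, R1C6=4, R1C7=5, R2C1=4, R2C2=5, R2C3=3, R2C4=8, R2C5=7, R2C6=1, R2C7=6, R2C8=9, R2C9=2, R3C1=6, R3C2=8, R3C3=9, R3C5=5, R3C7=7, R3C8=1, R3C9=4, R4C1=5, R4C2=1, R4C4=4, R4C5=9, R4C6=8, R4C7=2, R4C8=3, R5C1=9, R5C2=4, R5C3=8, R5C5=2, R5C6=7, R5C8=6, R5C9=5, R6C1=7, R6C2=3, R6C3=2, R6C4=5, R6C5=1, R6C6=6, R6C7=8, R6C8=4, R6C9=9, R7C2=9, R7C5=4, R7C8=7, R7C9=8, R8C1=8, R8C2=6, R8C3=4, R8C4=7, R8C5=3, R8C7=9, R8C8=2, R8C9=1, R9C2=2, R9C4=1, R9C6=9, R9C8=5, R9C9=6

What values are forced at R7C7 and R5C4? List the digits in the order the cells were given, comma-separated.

For R7C7:
  Row 7 already contains {4, 7, 8, 9}.
  Column 7 already contains {2, 5, 6, 7, 8, 9}.
  Its 3×3 block (box 9) already contains {1, 2, 5, 6, 7, 8, 9}.
  The only value from 1–9 not eliminated is 3, so R7C7 = 3.
For R5C4:
  Row 5 already contains {2, 4, 5, 6, 7, 8, 9}.
  Column 4 already contains {1, 4, 5, 7, 8, 9}.
  Its 3×3 block (box 5) already contains {1, 2, 4, 5, 6, 7, 8, 9}.
  The only value from 1–9 not eliminated is 3, so R5C4 = 3.

3,3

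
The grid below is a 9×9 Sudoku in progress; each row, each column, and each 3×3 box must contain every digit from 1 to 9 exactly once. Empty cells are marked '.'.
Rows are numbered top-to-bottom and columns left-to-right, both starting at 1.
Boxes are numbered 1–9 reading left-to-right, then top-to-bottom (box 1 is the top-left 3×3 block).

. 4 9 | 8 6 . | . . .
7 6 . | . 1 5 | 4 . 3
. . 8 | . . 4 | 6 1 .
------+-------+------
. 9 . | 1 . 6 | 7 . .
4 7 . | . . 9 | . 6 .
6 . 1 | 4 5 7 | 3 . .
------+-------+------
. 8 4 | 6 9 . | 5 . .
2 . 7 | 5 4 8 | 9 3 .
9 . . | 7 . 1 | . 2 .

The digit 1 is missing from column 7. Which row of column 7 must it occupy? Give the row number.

5

Consider where 1 can go in column 7.
r1c7 is out (box 3 already has a 1).
r9c7 is out (row 9 already has a 1).
So the only cell in column 7 that can hold 1 is r5c7.
That is row 5.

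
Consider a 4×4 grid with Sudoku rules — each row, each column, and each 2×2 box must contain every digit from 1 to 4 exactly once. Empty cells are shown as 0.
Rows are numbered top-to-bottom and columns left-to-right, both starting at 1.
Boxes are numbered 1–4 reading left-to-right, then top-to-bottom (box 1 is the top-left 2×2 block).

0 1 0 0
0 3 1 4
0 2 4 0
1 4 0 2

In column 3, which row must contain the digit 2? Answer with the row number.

Consider where 2 can go in column 3.
R4C3 is out (row 4 already has a 2).
So the only cell in column 3 that can hold 2 is R1C3.
That is row 1.

1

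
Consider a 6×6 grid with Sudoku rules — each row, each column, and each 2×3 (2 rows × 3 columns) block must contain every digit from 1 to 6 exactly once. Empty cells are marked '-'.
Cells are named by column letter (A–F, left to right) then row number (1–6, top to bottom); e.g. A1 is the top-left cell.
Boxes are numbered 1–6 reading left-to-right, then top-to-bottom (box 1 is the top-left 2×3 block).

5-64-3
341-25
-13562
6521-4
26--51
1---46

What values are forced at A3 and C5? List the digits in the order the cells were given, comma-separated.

4,4

For A3:
  Row 3 already contains {1, 2, 3, 5, 6}.
  Column A already contains {1, 2, 3, 5, 6}.
  Its 2×3 block (box 3) already contains {1, 2, 3, 5, 6}.
  The only value from 1–6 not eliminated is 4, so A3 = 4.
For C5:
  Row 5 already contains {1, 2, 5, 6}.
  Column C already contains {1, 2, 3, 6}.
  Its 2×3 block (box 5) already contains {1, 2, 6}.
  The only value from 1–6 not eliminated is 4, so C5 = 4.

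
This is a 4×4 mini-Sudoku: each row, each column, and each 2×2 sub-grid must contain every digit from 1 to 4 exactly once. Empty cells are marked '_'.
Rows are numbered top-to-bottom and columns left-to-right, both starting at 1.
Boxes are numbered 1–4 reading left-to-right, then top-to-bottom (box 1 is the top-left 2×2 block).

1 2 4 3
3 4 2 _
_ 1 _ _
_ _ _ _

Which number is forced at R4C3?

1

Cell R4C3 itself could take any of {1, 3} by direct elimination.
Consider where 1 can go in column 3.
R3C3 is out (row 3 already has a 1).
So the only cell in column 3 that can hold 1 is R4C3.
Therefore R4C3 = 1.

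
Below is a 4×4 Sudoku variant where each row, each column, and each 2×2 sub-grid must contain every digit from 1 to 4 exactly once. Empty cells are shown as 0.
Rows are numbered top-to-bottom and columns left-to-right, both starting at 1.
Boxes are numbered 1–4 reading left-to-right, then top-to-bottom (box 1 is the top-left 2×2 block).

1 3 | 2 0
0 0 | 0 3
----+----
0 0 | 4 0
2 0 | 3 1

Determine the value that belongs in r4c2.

Row 4 already contains {1, 2, 3}.
Column 2 already contains {3}.
Its 2×2 block (box 3) already contains {2}.
The only value from 1–4 not eliminated is 4, so r4c2 = 4.

4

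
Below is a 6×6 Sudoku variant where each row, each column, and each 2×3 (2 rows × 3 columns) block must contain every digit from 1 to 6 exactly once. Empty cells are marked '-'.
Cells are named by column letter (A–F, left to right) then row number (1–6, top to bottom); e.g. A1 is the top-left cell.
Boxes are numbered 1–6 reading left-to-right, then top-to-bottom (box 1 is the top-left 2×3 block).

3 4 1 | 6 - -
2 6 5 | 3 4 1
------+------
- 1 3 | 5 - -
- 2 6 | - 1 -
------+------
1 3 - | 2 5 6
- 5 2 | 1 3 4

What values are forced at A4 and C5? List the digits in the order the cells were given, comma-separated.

5,4

For A4:
  Consider where 5 can go in box 3.
  A3 is out (row 3 already has a 5).
  So the only cell in box 3 that can hold 5 is A4.
  So A4 = 5.
For C5:
  Row 5 already contains {1, 2, 3, 5, 6}.
  Column C already contains {1, 2, 3, 5, 6}.
  Its 2×3 block (box 5) already contains {1, 2, 3, 5}.
  The only value from 1–6 not eliminated is 4, so C5 = 4.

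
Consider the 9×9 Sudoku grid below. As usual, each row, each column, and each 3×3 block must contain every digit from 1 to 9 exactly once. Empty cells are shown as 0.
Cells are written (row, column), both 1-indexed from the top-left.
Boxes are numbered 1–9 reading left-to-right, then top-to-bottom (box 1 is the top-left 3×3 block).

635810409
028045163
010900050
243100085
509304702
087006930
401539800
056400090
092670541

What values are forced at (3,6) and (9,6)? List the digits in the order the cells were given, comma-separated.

3,8

For (3,6):
  Consider where 3 can go in row 3.
  (3,1) is out (box 1 already has a 3).
  (3,3) is out (column 3 already has a 3).
  (3,5) is out (column 5 already has a 3).
  (3,7) is out (box 3 already has a 3).
  (3,9) is out (column 9 already has a 3).
  So the only cell in row 3 that can hold 3 is (3,6).
  So (3,6) = 3.
For (9,6):
  Row 9 already contains {1, 2, 4, 5, 6, 7, 9}.
  Column 6 already contains {4, 5, 6, 9}.
  Its 3×3 block (box 8) already contains {3, 4, 5, 6, 7, 9}.
  The only value from 1–9 not eliminated is 8, so (9,6) = 8.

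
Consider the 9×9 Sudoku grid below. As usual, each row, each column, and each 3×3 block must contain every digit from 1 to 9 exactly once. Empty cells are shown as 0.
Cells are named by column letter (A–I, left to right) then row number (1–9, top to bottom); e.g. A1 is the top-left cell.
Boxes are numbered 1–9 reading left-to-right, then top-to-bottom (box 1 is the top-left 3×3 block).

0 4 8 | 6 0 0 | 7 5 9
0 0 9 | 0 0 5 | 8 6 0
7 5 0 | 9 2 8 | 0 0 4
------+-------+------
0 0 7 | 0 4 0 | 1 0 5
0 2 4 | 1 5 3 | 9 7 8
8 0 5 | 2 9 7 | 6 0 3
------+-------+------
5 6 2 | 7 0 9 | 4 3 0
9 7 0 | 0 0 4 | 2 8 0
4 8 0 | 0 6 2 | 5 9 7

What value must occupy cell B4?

9

Cell B4 itself could take any of {3, 9} by direct elimination.
Consider where 9 can go in column B.
B2 is out (row 2 already has a 9).
B6 is out (row 6 already has a 9).
So the only cell in column B that can hold 9 is B4.
Therefore B4 = 9.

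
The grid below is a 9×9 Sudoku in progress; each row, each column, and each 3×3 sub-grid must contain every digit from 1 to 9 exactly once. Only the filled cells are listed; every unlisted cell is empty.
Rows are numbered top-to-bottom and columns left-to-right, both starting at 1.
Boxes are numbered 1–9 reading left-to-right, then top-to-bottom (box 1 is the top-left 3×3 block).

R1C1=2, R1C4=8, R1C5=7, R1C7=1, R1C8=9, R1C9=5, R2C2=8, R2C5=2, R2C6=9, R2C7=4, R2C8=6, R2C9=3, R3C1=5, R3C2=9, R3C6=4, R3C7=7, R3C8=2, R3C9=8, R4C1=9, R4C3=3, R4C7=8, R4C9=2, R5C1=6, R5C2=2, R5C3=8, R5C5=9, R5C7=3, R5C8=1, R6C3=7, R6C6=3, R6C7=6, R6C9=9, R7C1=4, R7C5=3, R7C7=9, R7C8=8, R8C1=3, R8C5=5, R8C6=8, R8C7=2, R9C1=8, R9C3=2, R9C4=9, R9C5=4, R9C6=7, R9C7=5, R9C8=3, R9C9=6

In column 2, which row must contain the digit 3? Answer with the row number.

Consider where 3 can go in column 2.
R4C2 is out (row 4 already has a 3).
R6C2 is out (row 6 already has a 3).
R7C2 is out (row 7 already has a 3).
R8C2 is out (row 8 already has a 3).
R9C2 is out (row 9 already has a 3).
So the only cell in column 2 that can hold 3 is R1C2.
That is row 1.

1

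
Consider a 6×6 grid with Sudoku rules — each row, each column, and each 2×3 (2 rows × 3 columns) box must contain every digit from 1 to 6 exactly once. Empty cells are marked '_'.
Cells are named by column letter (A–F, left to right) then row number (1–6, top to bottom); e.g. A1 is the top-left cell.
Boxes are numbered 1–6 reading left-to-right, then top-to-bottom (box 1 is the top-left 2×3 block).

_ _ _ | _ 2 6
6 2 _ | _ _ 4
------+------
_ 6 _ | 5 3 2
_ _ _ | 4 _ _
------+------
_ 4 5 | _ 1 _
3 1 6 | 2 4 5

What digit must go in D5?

6

Cell D5 itself could take any of {3, 6} by direct elimination.
Consider where 6 can go in box 6.
F5 is out (column F already has a 6).
So the only cell in box 6 that can hold 6 is D5.
Therefore D5 = 6.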